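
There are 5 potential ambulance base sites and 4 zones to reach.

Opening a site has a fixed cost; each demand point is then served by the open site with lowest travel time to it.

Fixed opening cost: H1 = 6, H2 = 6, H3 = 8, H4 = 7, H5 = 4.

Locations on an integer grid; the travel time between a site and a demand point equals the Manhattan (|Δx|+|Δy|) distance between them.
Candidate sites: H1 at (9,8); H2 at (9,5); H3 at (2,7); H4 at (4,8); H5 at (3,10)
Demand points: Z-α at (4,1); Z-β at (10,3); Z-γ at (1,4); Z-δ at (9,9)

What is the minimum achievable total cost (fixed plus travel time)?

31

Open {H2}: assign each demand point to its cheapest open site.
  Z-α→H2 9, Z-β→H2 3, Z-γ→H2 9, Z-δ→H2 4
  travel time 25, fixed 6 → total 31.
Compare {H1, H3}: travel time 19 + fixed 14 = 33.
Compare {H2, H3}: travel time 19 + fixed 14 = 33.
Compare {H1, H2}: travel time 22 + fixed 12 = 34.
All other subsets cost ≥ 33. Minimum total cost: 31.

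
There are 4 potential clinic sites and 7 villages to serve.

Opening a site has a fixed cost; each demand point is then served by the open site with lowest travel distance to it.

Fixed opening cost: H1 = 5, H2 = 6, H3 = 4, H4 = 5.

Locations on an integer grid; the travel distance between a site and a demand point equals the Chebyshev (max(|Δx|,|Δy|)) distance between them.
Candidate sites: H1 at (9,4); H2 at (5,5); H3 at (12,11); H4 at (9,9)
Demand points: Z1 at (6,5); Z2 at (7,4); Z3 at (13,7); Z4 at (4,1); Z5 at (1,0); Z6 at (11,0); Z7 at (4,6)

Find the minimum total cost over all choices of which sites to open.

32

Open {H1, H2}: assign each demand point to its cheapest open site.
  Z1→H2 1, Z2→H1 2, Z3→H1 4, Z4→H2 4, Z5→H2 5, Z6→H1 4, Z7→H2 1
  travel distance 21, fixed 11 → total 32.
Compare {H2}: travel distance 27 + fixed 6 = 33.
Compare {H2, H3}: travel distance 23 + fixed 10 = 33.
Compare {H2, H4}: travel distance 23 + fixed 11 = 34.
All other subsets cost ≥ 33. Minimum total cost: 32.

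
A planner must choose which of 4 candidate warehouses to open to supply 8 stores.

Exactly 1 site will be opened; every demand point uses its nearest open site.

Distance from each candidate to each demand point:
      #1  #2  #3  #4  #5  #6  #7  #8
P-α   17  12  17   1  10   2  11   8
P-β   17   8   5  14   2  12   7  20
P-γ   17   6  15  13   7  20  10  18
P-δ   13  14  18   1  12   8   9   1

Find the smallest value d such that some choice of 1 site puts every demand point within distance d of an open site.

17

Open {P-α}.
  Farthest demand point is #1 at distance 17 (to P-α); all others are ≤ 17.
With {P-δ} the worst case is 18.
With {P-β} the worst case is 20.
No size-1 selection achieves below 17.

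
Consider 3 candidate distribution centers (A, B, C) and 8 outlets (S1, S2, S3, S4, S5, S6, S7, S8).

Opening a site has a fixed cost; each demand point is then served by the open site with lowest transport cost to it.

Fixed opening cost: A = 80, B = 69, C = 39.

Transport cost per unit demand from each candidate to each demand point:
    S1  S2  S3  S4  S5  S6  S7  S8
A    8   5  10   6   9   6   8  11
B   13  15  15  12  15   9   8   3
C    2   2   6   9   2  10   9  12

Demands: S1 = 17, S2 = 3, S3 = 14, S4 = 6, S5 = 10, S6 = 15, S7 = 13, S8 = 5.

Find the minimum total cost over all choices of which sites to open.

548

Open {A, C}: assign each demand point to its cheapest open site.
  S1→C 17×2=34, S2→C 3×2=6, S3→C 14×6=84, S4→A 6×6=36, S5→C 10×2=20, S6→A 15×6=90, S7→A 13×8=104, S8→A 5×11=55
  transport cost 429, fixed 119 → total 548.
Compare {B, C}: transport cost 452 + fixed 108 = 560.
Compare {C}: transport cost 525 + fixed 39 = 564.
Compare {A, B, C}: transport cost 389 + fixed 188 = 577.
All other subsets cost ≥ 560. Minimum total cost: 548.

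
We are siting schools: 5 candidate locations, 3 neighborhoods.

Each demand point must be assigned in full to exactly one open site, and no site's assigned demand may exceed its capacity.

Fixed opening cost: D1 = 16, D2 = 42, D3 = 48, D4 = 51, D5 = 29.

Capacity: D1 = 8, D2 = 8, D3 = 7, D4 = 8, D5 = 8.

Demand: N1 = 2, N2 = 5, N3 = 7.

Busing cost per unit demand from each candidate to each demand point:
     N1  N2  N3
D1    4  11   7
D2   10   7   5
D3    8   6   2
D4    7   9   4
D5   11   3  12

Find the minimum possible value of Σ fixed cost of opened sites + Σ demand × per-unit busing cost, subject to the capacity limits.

Open {D3, D5}; cheapest assignment that respects the capacities:
  D3 (cap 7, load 7): N3 — cost 7×2 = 14
  D5 (cap 8, load 7): N1, N2 — cost 2×11 + 5×3 = 37
  Shipping 51, fixed 77 → total 128.
  Any other capacity-feasible assignment to {D3, D5} ships for at least 51.
Compare {D1, D3, D5}: its best feasible assignment gives total 130.
Compare {D1, D5}: its best feasible assignment gives total 131.
Every other set of open sites that can feasibly serve all demand totals ≥ 130 even under its best assignment. Minimum: 128.

128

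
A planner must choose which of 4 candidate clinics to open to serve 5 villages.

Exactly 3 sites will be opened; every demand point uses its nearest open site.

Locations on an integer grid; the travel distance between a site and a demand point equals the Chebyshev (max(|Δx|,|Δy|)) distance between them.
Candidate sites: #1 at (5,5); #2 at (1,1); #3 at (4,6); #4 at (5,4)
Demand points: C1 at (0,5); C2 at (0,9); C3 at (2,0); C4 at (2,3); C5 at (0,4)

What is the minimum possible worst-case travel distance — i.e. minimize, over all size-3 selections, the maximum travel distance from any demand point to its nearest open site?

4

Open {#1, #2, #3}.
  Farthest demand point is C1 at travel distance 4 (to #2); all others are ≤ 4.
With {#1, #3, #4} the worst case is 4.
With {#2, #3, #4} the worst case is 4.
No size-3 selection achieves below 4.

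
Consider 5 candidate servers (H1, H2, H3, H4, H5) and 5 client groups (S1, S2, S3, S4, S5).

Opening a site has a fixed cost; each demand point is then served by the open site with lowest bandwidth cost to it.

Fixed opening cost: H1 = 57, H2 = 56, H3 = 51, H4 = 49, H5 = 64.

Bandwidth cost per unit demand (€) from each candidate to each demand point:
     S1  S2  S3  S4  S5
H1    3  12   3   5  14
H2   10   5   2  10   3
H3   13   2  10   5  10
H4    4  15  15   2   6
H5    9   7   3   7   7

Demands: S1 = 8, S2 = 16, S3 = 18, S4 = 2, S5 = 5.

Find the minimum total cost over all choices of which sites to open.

Open {H2, H4}: assign each demand point to its cheapest open site.
  S1→H4 8×4=32, S2→H2 16×5=80, S3→H2 18×2=36, S4→H4 2×2=4, S5→H2 5×3=15
  bandwidth cost 167, fixed 105 → total 272.
Compare {H2, H3, H4}: bandwidth cost 119 + fixed 156 = 275.
Compare {H1, H2}: bandwidth cost 165 + fixed 113 = 278.
Compare {H1, H3}: bandwidth cost 170 + fixed 108 = 278.
All other subsets cost ≥ 275. Minimum total cost: 272.

272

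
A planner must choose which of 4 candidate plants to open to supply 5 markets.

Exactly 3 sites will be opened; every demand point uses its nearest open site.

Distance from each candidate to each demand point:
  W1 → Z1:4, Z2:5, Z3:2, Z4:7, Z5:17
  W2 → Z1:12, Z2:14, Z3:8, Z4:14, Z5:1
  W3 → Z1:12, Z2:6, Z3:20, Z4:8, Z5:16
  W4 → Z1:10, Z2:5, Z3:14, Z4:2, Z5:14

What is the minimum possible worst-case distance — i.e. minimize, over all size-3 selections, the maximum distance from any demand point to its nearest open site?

5

Open {W1, W2, W4}.
  Farthest demand point is Z2 at distance 5 (to W1); all others are ≤ 5.
With {W1, W2, W3} the worst case is 7.
With {W2, W3, W4} the worst case is 10.
No size-3 selection achieves below 5.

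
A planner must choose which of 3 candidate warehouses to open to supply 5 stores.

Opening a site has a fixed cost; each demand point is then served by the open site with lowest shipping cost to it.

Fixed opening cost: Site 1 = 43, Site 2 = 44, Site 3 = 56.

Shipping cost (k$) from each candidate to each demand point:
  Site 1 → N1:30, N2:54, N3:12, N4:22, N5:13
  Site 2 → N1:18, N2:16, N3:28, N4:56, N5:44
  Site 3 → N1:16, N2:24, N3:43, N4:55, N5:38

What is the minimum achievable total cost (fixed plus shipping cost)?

Open {Site 1, Site 2}: assign each demand point to its cheapest open site.
  N1→Site 2 18, N2→Site 2 16, N3→Site 1 12, N4→Site 1 22, N5→Site 1 13
  shipping cost 81, fixed 87 → total 168.
Compare {Site 1}: shipping cost 131 + fixed 43 = 174.
Compare {Site 1, Site 3}: shipping cost 87 + fixed 99 = 186.
Compare {Site 2}: shipping cost 162 + fixed 44 = 206.
All other subsets cost ≥ 174. Minimum total cost: 168.

168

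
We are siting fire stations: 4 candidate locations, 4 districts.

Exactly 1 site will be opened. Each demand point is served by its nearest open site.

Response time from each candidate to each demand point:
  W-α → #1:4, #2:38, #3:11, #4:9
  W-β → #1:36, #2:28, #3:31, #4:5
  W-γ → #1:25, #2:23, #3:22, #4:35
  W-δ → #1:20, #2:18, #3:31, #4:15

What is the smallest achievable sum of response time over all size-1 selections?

Open {W-α}.
  #1→W-α 4, #2→W-α 38, #3→W-α 11, #4→W-α 9  ⇒ total 62.
Compare {W-δ}: total 84.
Compare {W-β}: total 100.
No size-1 selection does better; minimum is 62.

62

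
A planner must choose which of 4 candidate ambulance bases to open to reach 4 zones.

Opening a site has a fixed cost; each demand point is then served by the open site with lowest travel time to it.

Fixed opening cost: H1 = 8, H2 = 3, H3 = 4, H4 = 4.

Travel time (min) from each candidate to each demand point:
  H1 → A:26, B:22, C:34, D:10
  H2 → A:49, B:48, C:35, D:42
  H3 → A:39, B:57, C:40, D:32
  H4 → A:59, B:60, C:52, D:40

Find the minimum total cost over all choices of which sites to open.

Open {H1}: assign each demand point to its cheapest open site.
  A→H1 26, B→H1 22, C→H1 34, D→H1 10
  travel time 92, fixed 8 → total 100.
Compare {H1, H2}: travel time 92 + fixed 11 = 103.
Compare {H1, H3}: travel time 92 + fixed 12 = 104.
Compare {H1, H4}: travel time 92 + fixed 12 = 104.
All other subsets cost ≥ 103. Minimum total cost: 100.

100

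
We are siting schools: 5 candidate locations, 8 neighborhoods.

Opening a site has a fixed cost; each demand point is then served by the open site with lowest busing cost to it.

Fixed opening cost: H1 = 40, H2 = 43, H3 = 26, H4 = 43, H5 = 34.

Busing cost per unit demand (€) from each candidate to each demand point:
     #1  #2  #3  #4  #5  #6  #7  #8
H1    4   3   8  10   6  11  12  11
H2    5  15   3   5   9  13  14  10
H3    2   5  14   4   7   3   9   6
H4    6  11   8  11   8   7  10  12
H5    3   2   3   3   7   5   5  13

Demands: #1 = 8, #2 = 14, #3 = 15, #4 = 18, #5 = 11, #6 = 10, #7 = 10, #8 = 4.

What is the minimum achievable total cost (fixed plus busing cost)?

Open {H3, H5}: assign each demand point to its cheapest open site.
  #1→H3 8×2=16, #2→H5 14×2=28, #3→H5 15×3=45, #4→H5 18×3=54, #5→H3 11×7=77, #6→H3 10×3=30, #7→H5 10×5=50, #8→H3 4×6=24
  busing cost 324, fixed 60 → total 384.
Compare {H1, H3, H5}: busing cost 313 + fixed 100 = 413.
Compare {H5}: busing cost 380 + fixed 34 = 414.
Compare {H2, H3, H5}: busing cost 324 + fixed 103 = 427.
All other subsets cost ≥ 413. Minimum total cost: 384.

384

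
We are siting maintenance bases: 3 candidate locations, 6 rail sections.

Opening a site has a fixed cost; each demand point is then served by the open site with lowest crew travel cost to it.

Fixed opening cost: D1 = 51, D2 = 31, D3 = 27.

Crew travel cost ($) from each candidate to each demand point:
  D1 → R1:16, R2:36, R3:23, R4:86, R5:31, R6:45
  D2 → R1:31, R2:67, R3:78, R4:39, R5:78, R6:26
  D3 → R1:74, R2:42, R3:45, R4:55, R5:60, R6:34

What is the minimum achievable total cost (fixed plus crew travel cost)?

Open {D1, D2}: assign each demand point to its cheapest open site.
  R1→D1 16, R2→D1 36, R3→D1 23, R4→D2 39, R5→D1 31, R6→D2 26
  crew travel cost 171, fixed 82 → total 253.
Compare {D1, D3}: crew travel cost 195 + fixed 78 = 273.
Compare {D1, D2, D3}: crew travel cost 171 + fixed 109 = 280.
Compare {D1}: crew travel cost 237 + fixed 51 = 288.
All other subsets cost ≥ 273. Minimum total cost: 253.

253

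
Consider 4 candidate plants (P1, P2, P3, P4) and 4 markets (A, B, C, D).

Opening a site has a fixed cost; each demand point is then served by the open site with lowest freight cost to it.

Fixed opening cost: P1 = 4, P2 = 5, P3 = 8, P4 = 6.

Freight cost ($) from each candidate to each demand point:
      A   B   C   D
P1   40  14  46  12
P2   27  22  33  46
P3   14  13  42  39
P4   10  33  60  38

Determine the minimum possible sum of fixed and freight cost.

84

Open {P1, P2, P4}: assign each demand point to its cheapest open site.
  A→P4 10, B→P1 14, C→P2 33, D→P1 12
  freight cost 69, fixed 15 → total 84.
Compare {P1, P2, P3}: freight cost 72 + fixed 17 = 89.
Compare {P1, P2, P3, P4}: freight cost 68 + fixed 23 = 91.
Compare {P1, P4}: freight cost 82 + fixed 10 = 92.
All other subsets cost ≥ 89. Minimum total cost: 84.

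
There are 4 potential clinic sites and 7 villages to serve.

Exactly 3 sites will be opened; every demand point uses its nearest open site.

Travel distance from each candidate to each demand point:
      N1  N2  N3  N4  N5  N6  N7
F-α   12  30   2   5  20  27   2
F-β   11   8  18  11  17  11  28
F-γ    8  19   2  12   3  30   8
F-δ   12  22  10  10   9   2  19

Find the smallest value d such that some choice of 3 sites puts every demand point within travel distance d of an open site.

Open {F-β, F-γ, F-δ}.
  Farthest demand point is N4 at travel distance 10 (to F-δ); all others are ≤ 10.
With {F-α, F-β, F-γ} the worst case is 11.
With {F-α, F-β, F-δ} the worst case is 11.
No size-3 selection achieves below 10.

10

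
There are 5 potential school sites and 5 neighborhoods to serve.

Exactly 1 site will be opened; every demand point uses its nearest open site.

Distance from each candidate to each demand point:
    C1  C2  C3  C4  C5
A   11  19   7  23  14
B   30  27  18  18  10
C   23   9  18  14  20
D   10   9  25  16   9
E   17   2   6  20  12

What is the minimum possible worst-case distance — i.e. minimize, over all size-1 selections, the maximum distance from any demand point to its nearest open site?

Open {E}.
  Farthest demand point is C4 at distance 20 (to E); all others are ≤ 20.
With {A} the worst case is 23.
With {C} the worst case is 23.
No size-1 selection achieves below 20.

20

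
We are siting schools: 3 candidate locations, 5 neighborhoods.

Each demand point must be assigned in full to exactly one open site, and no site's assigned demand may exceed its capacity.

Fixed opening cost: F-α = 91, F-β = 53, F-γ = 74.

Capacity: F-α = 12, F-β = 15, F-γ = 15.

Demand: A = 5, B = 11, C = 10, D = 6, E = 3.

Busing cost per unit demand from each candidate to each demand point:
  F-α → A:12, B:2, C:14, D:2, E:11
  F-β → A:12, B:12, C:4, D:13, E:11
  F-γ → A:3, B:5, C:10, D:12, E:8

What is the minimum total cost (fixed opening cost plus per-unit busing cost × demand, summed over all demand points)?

Open {F-α, F-β, F-γ}; cheapest assignment that respects the capacities:
  F-α (cap 12, load 11): B — cost 11×2 = 22
  F-β (cap 15, load 10): C — cost 10×4 = 40
  F-γ (cap 15, load 14): A, D, E — cost 5×3 + 6×12 + 3×8 = 111
  Shipping 173, fixed 218 → total 391.
  Any other capacity-feasible assignment to {F-α, F-β, F-γ} ships for at least 173.
Total demand is 35 and no other set of sites has combined capacity ≥ 35, so {F-α, F-β, F-γ} is the only feasible choice of open sites. Minimum: 391.

391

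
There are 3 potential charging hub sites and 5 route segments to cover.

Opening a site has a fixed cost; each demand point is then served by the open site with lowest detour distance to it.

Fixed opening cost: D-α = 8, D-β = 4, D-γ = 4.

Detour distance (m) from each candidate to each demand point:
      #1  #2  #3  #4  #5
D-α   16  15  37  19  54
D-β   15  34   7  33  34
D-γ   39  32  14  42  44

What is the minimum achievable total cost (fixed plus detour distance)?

102

Open {D-α, D-β}: assign each demand point to its cheapest open site.
  #1→D-β 15, #2→D-α 15, #3→D-β 7, #4→D-α 19, #5→D-β 34
  detour distance 90, fixed 12 → total 102.
Compare {D-α, D-β, D-γ}: detour distance 90 + fixed 16 = 106.
Compare {D-α, D-γ}: detour distance 108 + fixed 12 = 120.
Compare {D-β}: detour distance 123 + fixed 4 = 127.
All other subsets cost ≥ 106. Minimum total cost: 102.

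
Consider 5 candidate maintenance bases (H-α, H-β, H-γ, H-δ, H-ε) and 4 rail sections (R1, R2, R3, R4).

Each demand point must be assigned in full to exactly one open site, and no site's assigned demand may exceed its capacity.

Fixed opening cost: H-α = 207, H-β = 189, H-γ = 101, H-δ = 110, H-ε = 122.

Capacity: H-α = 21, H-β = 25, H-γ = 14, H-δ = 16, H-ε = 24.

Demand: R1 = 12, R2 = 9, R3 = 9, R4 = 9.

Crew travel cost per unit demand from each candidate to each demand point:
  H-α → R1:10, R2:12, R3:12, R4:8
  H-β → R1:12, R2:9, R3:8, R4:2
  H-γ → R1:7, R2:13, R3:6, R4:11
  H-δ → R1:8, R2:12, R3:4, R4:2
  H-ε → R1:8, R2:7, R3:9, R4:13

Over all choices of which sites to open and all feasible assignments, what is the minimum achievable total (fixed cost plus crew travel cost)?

Open {H-β, H-ε}; cheapest assignment that respects the capacities:
  H-β (cap 25, load 18): R3, R4 — cost 9×8 + 9×2 = 90
  H-ε (cap 24, load 21): R1, R2 — cost 12×8 + 9×7 = 159
  Shipping 249, fixed 311 → total 560.
  Any other capacity-feasible assignment to {H-β, H-ε} ships for at least 249.
Compare {H-γ, H-δ, H-ε}: its best feasible assignment gives total 564.
Compare {H-β, H-γ, H-δ}: its best feasible assignment gives total 619.
Every other set of open sites that can feasibly serve all demand totals ≥ 564 even under its best assignment. Minimum: 560.

560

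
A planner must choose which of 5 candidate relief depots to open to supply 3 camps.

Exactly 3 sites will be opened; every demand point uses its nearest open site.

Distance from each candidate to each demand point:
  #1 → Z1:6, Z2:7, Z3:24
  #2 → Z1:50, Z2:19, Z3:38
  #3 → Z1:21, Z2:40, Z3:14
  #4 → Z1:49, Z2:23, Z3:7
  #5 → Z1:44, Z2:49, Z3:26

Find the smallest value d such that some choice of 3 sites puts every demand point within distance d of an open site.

Open {#1, #2, #4}.
  Farthest demand point is Z2 at distance 7 (to #1); all others are ≤ 7.
With {#1, #3, #4} the worst case is 7.
With {#1, #4, #5} the worst case is 7.
No size-3 selection achieves below 7.

7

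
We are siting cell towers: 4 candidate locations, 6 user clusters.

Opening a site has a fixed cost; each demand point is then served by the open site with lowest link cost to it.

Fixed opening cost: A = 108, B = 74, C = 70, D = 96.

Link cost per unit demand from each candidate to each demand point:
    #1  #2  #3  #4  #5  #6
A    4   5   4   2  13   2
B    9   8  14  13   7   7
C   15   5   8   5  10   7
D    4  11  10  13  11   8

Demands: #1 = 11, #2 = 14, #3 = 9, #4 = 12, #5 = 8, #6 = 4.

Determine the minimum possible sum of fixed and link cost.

394

Open {A}: assign each demand point to its cheapest open site.
  #1→A 11×4=44, #2→A 14×5=70, #3→A 9×4=36, #4→A 12×2=24, #5→A 8×13=104, #6→A 4×2=8
  link cost 286, fixed 108 → total 394.
Compare {A, B}: link cost 238 + fixed 182 = 420.
Compare {A, C}: link cost 262 + fixed 178 = 440.
Compare {A, D}: link cost 270 + fixed 204 = 474.
All other subsets cost ≥ 420. Minimum total cost: 394.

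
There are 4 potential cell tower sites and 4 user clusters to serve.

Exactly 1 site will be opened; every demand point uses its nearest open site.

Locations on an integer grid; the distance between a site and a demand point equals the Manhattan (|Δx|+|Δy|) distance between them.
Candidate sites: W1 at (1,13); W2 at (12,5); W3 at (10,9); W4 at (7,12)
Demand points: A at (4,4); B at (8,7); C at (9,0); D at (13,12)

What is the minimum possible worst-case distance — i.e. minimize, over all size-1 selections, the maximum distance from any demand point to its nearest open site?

9

Open {W2}.
  Farthest demand point is A at distance 9 (to W2); all others are ≤ 9.
With {W3} the worst case is 11.
With {W4} the worst case is 14.
No size-1 selection achieves below 9.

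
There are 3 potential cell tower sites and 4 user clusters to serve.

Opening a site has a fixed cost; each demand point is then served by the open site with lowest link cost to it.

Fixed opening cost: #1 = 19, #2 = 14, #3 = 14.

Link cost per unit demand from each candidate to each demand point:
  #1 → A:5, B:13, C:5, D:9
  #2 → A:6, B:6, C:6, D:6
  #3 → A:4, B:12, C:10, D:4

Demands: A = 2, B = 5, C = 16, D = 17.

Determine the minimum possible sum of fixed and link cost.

230

Open {#2, #3}: assign each demand point to its cheapest open site.
  A→#3 2×4=8, B→#2 5×6=30, C→#2 16×6=96, D→#3 17×4=68
  link cost 202, fixed 28 → total 230.
Compare {#1, #2, #3}: link cost 186 + fixed 47 = 233.
Compare {#1, #3}: link cost 216 + fixed 33 = 249.
Compare {#2}: link cost 240 + fixed 14 = 254.
All other subsets cost ≥ 233. Minimum total cost: 230.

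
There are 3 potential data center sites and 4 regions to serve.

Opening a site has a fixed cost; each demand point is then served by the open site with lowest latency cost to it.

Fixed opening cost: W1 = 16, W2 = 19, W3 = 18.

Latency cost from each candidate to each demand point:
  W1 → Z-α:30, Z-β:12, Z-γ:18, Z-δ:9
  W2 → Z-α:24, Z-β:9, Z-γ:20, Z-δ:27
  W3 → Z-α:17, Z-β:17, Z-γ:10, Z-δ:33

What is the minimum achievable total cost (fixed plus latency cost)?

82

Open {W1, W3}: assign each demand point to its cheapest open site.
  Z-α→W3 17, Z-β→W1 12, Z-γ→W3 10, Z-δ→W1 9
  latency cost 48, fixed 34 → total 82.
Compare {W1}: latency cost 69 + fixed 16 = 85.
Compare {W3}: latency cost 77 + fixed 18 = 95.
Compare {W1, W2}: latency cost 60 + fixed 35 = 95.
All other subsets cost ≥ 85. Minimum total cost: 82.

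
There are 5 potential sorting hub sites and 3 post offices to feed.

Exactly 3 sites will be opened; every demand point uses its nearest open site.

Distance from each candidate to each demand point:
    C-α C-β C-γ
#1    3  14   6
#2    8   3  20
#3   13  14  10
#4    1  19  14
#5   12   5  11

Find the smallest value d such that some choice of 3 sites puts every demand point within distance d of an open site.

Open {#1, #2, #3}.
  Farthest demand point is C-γ at distance 6 (to #1); all others are ≤ 6.
With {#1, #2, #4} the worst case is 6.
With {#1, #2, #5} the worst case is 6.
No size-3 selection achieves below 6.

6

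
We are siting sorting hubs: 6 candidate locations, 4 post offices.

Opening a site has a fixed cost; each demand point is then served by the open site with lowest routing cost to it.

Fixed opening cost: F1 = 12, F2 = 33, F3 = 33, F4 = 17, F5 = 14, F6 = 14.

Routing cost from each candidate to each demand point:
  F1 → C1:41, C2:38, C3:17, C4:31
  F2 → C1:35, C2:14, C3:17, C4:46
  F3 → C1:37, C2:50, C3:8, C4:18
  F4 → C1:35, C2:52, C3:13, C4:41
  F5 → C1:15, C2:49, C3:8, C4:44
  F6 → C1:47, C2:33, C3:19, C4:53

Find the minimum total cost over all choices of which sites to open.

118

Open {F1, F5}: assign each demand point to its cheapest open site.
  C1→F5 15, C2→F1 38, C3→F5 8, C4→F1 31
  routing cost 92, fixed 26 → total 118.
Compare {F1, F2, F5}: routing cost 68 + fixed 59 = 127.
Compare {F1, F5, F6}: routing cost 87 + fixed 40 = 127.
Compare {F2, F5}: routing cost 81 + fixed 47 = 128.
All other subsets cost ≥ 127. Minimum total cost: 118.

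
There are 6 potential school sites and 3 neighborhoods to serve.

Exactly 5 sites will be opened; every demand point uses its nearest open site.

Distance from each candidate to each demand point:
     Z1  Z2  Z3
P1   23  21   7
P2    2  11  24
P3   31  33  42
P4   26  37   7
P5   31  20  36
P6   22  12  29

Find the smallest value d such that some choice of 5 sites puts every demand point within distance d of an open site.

11

Open {P1, P2, P3, P4, P5}.
  Farthest demand point is Z2 at distance 11 (to P2); all others are ≤ 11.
With {P1, P2, P3, P4, P6} the worst case is 11.
With {P1, P2, P3, P5, P6} the worst case is 11.
No size-5 selection achieves below 11.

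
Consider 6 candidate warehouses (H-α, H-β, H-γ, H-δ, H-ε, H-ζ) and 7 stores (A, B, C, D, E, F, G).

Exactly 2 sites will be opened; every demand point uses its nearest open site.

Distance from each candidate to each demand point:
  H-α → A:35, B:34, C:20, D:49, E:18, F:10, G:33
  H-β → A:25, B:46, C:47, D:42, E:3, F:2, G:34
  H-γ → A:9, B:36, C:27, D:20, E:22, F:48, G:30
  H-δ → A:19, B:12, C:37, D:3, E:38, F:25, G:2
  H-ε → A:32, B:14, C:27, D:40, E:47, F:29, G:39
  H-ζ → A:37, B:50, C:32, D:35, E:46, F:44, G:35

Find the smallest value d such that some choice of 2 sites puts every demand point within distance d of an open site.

Open {H-α, H-δ}.
  Farthest demand point is C at distance 20 (to H-α); all others are ≤ 20.
With {H-γ, H-δ} the worst case is 27.
With {H-γ, H-ε} the worst case is 30.
No size-2 selection achieves below 20.

20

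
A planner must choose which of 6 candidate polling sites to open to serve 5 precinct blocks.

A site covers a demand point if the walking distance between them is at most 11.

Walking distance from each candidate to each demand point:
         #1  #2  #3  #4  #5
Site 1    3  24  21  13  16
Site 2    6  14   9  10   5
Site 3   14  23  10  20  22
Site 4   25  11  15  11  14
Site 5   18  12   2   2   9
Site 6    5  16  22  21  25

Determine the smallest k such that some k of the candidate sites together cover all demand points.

Coverage sets (demand points within 11 of each site):
  Site 1: {#1}
  Site 2: {#1, #3, #4, #5}
  Site 3: {#3}
  Site 4: {#2, #4}
  Site 5: {#3, #4, #5}
  Site 6: {#1}
No single site covers all 5 demand points.
But {Site 2, Site 4} covers everything, so the minimum is 2.

2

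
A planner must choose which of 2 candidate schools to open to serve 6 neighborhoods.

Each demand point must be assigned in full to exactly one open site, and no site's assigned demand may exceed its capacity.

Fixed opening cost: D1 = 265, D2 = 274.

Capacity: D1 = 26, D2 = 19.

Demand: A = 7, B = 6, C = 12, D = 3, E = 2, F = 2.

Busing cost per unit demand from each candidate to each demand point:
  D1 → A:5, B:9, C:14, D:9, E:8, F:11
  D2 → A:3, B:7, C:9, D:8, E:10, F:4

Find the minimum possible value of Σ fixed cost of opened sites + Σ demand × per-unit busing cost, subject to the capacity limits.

784

Open {D1, D2}; cheapest assignment that respects the capacities:
  D1 (cap 26, load 15): A, B, E — cost 7×5 + 6×9 + 2×8 = 105
  D2 (cap 19, load 17): C, D, F — cost 12×9 + 3×8 + 2×4 = 140
  Shipping 245, fixed 539 → total 784.
  Any other capacity-feasible assignment to {D1, D2} ships for at least 245.
Total demand is 32 and no other set of sites has combined capacity ≥ 32, so {D1, D2} is the only feasible choice of open sites. Minimum: 784.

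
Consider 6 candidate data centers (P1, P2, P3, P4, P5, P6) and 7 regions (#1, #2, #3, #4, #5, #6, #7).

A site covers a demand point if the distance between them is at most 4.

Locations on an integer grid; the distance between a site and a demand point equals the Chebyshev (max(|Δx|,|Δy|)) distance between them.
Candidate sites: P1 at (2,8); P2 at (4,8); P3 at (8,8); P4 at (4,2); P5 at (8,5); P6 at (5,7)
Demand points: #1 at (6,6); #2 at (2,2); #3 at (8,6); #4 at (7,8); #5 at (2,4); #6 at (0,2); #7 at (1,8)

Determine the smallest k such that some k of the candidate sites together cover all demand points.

Coverage sets (demand points within 4 of each site):
  P1: {#1, #5, #7}
  P2: {#1, #3, #4, #5, #7}
  P3: {#1, #3, #4}
  P4: {#1, #2, #3, #5, #6}
  P5: {#1, #3, #4}
  P6: {#1, #3, #4, #5, #7}
No single site covers all 7 demand points.
But {P2, P4} covers everything, so the minimum is 2.

2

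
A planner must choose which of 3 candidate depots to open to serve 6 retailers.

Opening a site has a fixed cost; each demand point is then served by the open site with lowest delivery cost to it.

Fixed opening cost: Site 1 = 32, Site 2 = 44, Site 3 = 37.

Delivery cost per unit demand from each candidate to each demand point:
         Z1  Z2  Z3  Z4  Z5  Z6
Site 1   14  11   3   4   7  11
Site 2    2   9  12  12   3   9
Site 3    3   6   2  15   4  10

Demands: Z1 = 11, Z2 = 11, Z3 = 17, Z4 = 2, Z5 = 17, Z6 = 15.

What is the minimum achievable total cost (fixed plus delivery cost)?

Open {Site 2, Site 3}: assign each demand point to its cheapest open site.
  Z1→Site 2 11×2=22, Z2→Site 3 11×6=66, Z3→Site 3 17×2=34, Z4→Site 2 2×12=24, Z5→Site 2 17×3=51, Z6→Site 2 15×9=135
  delivery cost 332, fixed 81 → total 413.
Compare {Site 3}: delivery cost 381 + fixed 37 = 418.
Compare {Site 1, Site 3}: delivery cost 359 + fixed 69 = 428.
Compare {Site 1, Site 2, Site 3}: delivery cost 316 + fixed 113 = 429.
All other subsets cost ≥ 418. Minimum total cost: 413.

413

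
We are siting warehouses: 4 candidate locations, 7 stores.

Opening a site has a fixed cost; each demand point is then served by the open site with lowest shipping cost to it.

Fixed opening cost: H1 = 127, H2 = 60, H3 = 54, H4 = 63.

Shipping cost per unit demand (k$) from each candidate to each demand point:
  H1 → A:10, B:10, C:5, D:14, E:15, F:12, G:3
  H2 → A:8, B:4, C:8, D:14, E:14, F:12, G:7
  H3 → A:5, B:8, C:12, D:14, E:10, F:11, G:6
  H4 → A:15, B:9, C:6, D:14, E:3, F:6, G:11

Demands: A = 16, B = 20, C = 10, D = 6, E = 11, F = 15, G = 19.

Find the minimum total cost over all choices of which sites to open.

Open {H2, H3, H4}: assign each demand point to its cheapest open site.
  A→H3 16×5=80, B→H2 20×4=80, C→H4 10×6=60, D→H2 6×14=84, E→H4 11×3=33, F→H4 15×6=90, G→H3 19×6=114
  shipping cost 541, fixed 177 → total 718.
Compare {H2, H4}: shipping cost 608 + fixed 123 = 731.
Compare {H3, H4}: shipping cost 621 + fixed 117 = 738.
Compare {H1, H2, H4}: shipping cost 522 + fixed 250 = 772.
All other subsets cost ≥ 731. Minimum total cost: 718.

718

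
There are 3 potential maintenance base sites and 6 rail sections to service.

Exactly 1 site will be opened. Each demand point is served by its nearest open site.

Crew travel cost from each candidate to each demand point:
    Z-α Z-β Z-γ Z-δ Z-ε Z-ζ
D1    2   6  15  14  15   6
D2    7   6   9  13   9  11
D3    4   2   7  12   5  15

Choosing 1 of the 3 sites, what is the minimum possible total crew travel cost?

45

Open {D3}.
  Z-α→D3 4, Z-β→D3 2, Z-γ→D3 7, Z-δ→D3 12, Z-ε→D3 5, Z-ζ→D3 15  ⇒ total 45.
Compare {D2}: total 55.
Compare {D1}: total 58.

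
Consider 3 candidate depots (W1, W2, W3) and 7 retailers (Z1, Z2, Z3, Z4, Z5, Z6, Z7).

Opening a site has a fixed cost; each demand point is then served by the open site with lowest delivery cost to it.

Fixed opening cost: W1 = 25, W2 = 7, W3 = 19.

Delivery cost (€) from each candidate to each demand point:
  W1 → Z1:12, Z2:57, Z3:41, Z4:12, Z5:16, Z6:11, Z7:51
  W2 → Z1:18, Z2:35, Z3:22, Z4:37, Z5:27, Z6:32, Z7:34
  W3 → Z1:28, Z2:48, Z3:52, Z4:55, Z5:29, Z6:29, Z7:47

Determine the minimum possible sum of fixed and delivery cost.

174

Open {W1, W2}: assign each demand point to its cheapest open site.
  Z1→W1 12, Z2→W2 35, Z3→W2 22, Z4→W1 12, Z5→W1 16, Z6→W1 11, Z7→W2 34
  delivery cost 142, fixed 32 → total 174.
Compare {W1, W2, W3}: delivery cost 142 + fixed 51 = 193.
Compare {W2}: delivery cost 205 + fixed 7 = 212.
Compare {W1}: delivery cost 200 + fixed 25 = 225.
All other subsets cost ≥ 193. Minimum total cost: 174.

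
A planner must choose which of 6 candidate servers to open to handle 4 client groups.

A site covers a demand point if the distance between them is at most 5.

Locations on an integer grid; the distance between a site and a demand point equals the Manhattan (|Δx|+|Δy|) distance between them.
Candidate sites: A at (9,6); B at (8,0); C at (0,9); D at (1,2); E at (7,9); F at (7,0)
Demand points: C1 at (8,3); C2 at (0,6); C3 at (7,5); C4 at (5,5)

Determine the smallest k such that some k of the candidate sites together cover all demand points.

Coverage sets (demand points within 5 of each site):
  A: {C1, C3, C4}
  B: {C1}
  C: {C2}
  D: {C2}
  E: {C3}
  F: {C1, C3}
No single site covers all 4 demand points.
But {A, C} covers everything, so the minimum is 2.

2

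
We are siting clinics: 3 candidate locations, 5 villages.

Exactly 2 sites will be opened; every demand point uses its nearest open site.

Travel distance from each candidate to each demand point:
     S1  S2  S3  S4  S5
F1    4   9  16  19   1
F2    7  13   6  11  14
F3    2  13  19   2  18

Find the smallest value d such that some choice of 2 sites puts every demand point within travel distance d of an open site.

11

Open {F1, F2}.
  Farthest demand point is S4 at travel distance 11 (to F2); all others are ≤ 11.
With {F2, F3} the worst case is 14.
With {F1, F3} the worst case is 16.
No size-2 selection achieves below 11.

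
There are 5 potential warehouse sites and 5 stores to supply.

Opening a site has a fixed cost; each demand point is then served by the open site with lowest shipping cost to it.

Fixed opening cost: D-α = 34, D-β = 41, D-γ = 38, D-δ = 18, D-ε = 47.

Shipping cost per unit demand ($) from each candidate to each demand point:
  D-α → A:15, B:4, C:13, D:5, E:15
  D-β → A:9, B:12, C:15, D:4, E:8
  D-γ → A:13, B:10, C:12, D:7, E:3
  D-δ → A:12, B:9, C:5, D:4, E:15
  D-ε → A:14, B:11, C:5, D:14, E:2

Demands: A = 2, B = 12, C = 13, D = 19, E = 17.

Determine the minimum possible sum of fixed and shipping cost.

Open {D-α, D-δ, D-ε}: assign each demand point to its cheapest open site.
  A→D-δ 2×12=24, B→D-α 12×4=48, C→D-δ 13×5=65, D→D-δ 19×4=76, E→D-ε 17×2=34
  shipping cost 247, fixed 99 → total 346.
Compare {D-α, D-ε}: shipping cost 270 + fixed 81 = 351.
Compare {D-α, D-γ, D-δ}: shipping cost 264 + fixed 90 = 354.
Compare {D-α, D-β, D-ε}: shipping cost 241 + fixed 122 = 363.
All other subsets cost ≥ 351. Minimum total cost: 346.

346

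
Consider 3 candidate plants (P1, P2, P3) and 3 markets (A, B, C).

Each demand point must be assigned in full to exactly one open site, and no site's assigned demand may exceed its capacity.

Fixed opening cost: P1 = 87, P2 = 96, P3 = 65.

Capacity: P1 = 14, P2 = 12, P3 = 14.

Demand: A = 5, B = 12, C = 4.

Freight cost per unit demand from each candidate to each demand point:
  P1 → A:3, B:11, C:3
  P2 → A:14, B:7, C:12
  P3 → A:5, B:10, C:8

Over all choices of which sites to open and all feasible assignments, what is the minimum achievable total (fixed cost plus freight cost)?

294

Open {P1, P2}; cheapest assignment that respects the capacities:
  P1 (cap 14, load 9): A, C — cost 5×3 + 4×3 = 27
  P2 (cap 12, load 12): B — cost 12×7 = 84
  Shipping 111, fixed 183 → total 294.
  Any other capacity-feasible assignment to {P1, P2} ships for at least 111.
Compare {P1, P3}: its best feasible assignment gives total 299.
Compare {P2, P3}: its best feasible assignment gives total 302.
Every other set of open sites that can feasibly serve all demand totals ≥ 299 even under its best assignment. Minimum: 294.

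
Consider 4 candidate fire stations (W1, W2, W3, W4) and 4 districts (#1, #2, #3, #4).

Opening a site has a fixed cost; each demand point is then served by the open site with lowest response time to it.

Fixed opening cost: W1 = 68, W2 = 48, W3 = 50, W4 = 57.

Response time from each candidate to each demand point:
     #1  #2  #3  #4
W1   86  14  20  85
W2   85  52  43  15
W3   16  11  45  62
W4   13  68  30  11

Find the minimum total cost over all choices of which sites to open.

Open {W3, W4}: assign each demand point to its cheapest open site.
  #1→W4 13, #2→W3 11, #3→W4 30, #4→W4 11
  response time 65, fixed 107 → total 172.
Compare {W4}: response time 122 + fixed 57 = 179.
Compare {W1, W4}: response time 58 + fixed 125 = 183.
Compare {W2, W3}: response time 85 + fixed 98 = 183.
All other subsets cost ≥ 179. Minimum total cost: 172.

172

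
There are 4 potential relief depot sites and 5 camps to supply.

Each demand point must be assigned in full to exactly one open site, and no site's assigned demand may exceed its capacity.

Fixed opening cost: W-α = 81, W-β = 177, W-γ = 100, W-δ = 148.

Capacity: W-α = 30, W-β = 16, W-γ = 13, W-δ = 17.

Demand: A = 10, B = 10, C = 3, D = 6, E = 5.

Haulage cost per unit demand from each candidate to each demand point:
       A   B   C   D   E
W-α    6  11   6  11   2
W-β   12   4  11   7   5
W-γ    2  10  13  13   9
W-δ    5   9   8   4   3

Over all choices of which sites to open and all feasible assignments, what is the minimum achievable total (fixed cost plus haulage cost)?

405

Open {W-α, W-γ}; cheapest assignment that respects the capacities:
  W-α (cap 30, load 24): B, C, D, E — cost 10×11 + 3×6 + 6×11 + 5×2 = 204
  W-γ (cap 13, load 10): A — cost 10×2 = 20
  Shipping 224, fixed 181 → total 405.
  Any other capacity-feasible assignment to {W-α, W-γ} ships for at least 224.
Compare {W-α, W-β}: its best feasible assignment gives total 428.
Compare {W-α, W-δ}: its best feasible assignment gives total 431.
Every other set of open sites that can feasibly serve all demand totals ≥ 428 even under its best assignment. Minimum: 405.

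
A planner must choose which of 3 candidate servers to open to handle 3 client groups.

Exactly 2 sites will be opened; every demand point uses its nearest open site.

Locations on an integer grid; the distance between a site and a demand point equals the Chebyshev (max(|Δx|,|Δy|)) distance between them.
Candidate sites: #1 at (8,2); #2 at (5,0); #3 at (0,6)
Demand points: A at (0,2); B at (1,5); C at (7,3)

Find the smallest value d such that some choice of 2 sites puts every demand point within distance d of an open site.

4

Open {#1, #3}.
  Farthest demand point is A at distance 4 (to #3); all others are ≤ 4.
With {#2, #3} the worst case is 4.
With {#1, #2} the worst case is 5.
No size-2 selection achieves below 4.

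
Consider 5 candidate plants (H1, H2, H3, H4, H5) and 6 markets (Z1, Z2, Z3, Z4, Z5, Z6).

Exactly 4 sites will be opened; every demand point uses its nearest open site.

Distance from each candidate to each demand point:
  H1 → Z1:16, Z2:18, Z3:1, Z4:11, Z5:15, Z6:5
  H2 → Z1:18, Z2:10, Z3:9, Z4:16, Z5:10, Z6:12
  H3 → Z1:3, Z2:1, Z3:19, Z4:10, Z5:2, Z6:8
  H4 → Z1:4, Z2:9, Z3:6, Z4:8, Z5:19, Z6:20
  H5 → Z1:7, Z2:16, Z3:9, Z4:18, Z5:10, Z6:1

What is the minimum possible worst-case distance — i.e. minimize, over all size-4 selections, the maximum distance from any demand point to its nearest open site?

Open {H1, H2, H3, H4}.
  Farthest demand point is Z4 at distance 8 (to H4); all others are ≤ 8.
With {H1, H3, H4, H5} the worst case is 8.
With {H2, H3, H4, H5} the worst case is 8.
No size-4 selection achieves below 8.

8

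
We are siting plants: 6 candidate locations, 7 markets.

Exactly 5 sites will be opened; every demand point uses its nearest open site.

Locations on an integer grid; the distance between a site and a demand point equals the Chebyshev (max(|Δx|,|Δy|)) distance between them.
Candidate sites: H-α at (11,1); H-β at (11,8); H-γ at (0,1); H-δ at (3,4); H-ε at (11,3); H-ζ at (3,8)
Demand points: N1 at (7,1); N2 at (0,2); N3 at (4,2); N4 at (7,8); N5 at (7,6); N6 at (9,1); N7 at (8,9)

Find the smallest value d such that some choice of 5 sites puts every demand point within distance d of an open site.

Open {H-α, H-β, H-γ, H-δ, H-ε}.
  Farthest demand point is N1 at distance 4 (to H-α); all others are ≤ 4.
With {H-α, H-β, H-γ, H-δ, H-ζ} the worst case is 4.
With {H-α, H-β, H-γ, H-ε, H-ζ} the worst case is 4.
No size-5 selection achieves below 4.

4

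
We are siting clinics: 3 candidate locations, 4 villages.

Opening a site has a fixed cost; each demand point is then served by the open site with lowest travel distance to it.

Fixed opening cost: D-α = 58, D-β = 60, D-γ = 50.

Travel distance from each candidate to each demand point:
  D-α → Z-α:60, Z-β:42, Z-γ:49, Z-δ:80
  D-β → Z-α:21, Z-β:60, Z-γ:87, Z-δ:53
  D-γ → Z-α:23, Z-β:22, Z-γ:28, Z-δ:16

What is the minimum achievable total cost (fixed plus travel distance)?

Open {D-γ}: assign each demand point to its cheapest open site.
  Z-α→D-γ 23, Z-β→D-γ 22, Z-γ→D-γ 28, Z-δ→D-γ 16
  travel distance 89, fixed 50 → total 139.
Compare {D-α, D-γ}: travel distance 89 + fixed 108 = 197.
Compare {D-β, D-γ}: travel distance 87 + fixed 110 = 197.
Compare {D-α, D-β, D-γ}: travel distance 87 + fixed 168 = 255.
All other subsets cost ≥ 197. Minimum total cost: 139.

139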